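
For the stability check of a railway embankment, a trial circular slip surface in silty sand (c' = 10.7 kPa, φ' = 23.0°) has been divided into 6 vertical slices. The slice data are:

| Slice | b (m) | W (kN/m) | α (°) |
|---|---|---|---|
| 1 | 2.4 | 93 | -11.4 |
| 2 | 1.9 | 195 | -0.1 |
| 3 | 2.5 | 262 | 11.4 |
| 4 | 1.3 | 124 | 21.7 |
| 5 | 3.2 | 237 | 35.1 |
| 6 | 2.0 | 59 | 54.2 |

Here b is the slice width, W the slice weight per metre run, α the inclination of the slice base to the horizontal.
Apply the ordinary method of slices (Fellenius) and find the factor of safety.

FS = 2.07

Ordinary method of slices: FS = Σ[c'·Δl_i + (W_i cosα_i)·tanφ'] / Σ W_i sinα_i, with Δl_i = b_i / cosα_i.
Slice 1: Δl = 2.4/cos(-11.4°) = 2.448 m; N'_1 = 93·cos(-11.4°) = 91.2; c'Δl = 26.20; W sinα = -18.4
Slice 2: Δl = 1.9/cos(-0.1°) = 1.900 m; N'_2 = 195·cos(-0.1°) = 195.0; c'Δl = 20.33; W sinα = -0.3
Slice 3: Δl = 2.5/cos11.4° = 2.550 m; N'_3 = 262·cos11.4° = 256.8; c'Δl = 27.29; W sinα = 51.8
Slice 4: Δl = 1.3/cos21.7° = 1.399 m; N'_4 = 124·cos21.7° = 115.2; c'Δl = 14.97; W sinα = 45.8
Slice 5: Δl = 3.2/cos35.1° = 3.911 m; N'_5 = 237·cos35.1° = 193.9; c'Δl = 41.85; W sinα = 136.3
Slice 6: Δl = 2.0/cos54.2° = 3.419 m; N'_6 = 59·cos54.2° = 34.5; c'Δl = 36.58; W sinα = 47.9
Σc'Δl = 167.2 kN/m; ΣN' = 886.6 kN/m; ΣW sinα = 263.0 kN/m
Resisting = 167.2 + 886.6·tan23.0° = 167.2 + 376.3 = 543.6 kN/m
FS = 543.6 / 263.0 = 2.066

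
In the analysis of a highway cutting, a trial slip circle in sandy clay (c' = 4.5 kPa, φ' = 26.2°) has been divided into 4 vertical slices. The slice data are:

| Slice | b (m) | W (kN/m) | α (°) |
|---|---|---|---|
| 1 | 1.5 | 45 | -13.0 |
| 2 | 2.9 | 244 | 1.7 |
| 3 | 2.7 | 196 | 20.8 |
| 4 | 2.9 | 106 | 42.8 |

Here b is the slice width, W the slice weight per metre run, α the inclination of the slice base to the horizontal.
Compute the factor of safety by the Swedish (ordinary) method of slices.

FS = 2.31

Ordinary method of slices: FS = Σ[c'·Δl_i + (W_i cosα_i)·tanφ'] / Σ W_i sinα_i, with Δl_i = b_i / cosα_i.
Slice 1: Δl = 1.5/cos(-13.0°) = 1.539 m; N'_1 = 45·cos(-13.0°) = 43.8; c'Δl = 6.93; W sinα = -10.1
Slice 2: Δl = 2.9/cos1.7° = 2.901 m; N'_2 = 244·cos1.7° = 243.9; c'Δl = 13.06; W sinα = 7.2
Slice 3: Δl = 2.7/cos20.8° = 2.888 m; N'_3 = 196·cos20.8° = 183.2; c'Δl = 13.00; W sinα = 69.6
Slice 4: Δl = 2.9/cos42.8° = 3.952 m; N'_4 = 106·cos42.8° = 77.8; c'Δl = 17.79; W sinα = 72.0
Σc'Δl = 50.8 kN/m; ΣN' = 548.7 kN/m; ΣW sinα = 138.7 kN/m
Resisting = 50.8 + 548.7·tan26.2° = 50.8 + 270.0 = 320.8 kN/m
FS = 320.8 / 138.7 = 2.312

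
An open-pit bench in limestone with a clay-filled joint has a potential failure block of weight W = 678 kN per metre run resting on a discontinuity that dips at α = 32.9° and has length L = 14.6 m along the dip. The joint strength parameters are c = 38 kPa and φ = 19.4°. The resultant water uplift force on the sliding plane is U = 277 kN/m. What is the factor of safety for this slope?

FS = 1.79

Resolving the block weight along and normal to the plane and applying the Mohr–Coulomb strength on the joint:
N' = W cosα − U = 678·cos32.9° − 277 = 292.3 kN/m
Driving force T = W sinα = 678·sin32.9° = 368.3 kN/m
Resisting force R = c·L + N'·tanφ = 38·14.6 + 292.3·tan19.4° = 554.8 + 102.9 = 657.7 kN/m
FS = R / T = 657.7 / 368.3 = 1.786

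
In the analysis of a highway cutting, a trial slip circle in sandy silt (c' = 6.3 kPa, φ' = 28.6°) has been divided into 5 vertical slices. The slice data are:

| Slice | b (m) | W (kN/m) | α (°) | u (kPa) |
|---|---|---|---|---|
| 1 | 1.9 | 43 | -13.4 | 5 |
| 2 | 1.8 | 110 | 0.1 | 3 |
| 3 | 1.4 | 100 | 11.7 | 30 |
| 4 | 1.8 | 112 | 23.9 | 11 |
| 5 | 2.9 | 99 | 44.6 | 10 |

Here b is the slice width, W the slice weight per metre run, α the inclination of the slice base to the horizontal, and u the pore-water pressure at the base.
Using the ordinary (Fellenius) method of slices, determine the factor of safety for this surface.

Ordinary method of slices: FS = Σ[c'·Δl_i + (W_i cosα_i − u_i·Δl_i)·tanφ'] / Σ W_i sinα_i, with Δl_i = b_i / cosα_i.
Slice 1: Δl = 1.9/cos(-13.4°) = 1.953 m; N'_1 = 43·cos(-13.4°) − 5·1.953 = 32.1; c'Δl = 12.30; W sinα = -10.0
Slice 2: Δl = 1.8/cos0.1° = 1.800 m; N'_2 = 110·cos0.1° − 3·1.800 = 104.6; c'Δl = 11.34; W sinα = 0.2
Slice 3: Δl = 1.4/cos11.7° = 1.430 m; N'_3 = 100·cos11.7° − 30·1.430 = 55.0; c'Δl = 9.01; W sinα = 20.3
Slice 4: Δl = 1.8/cos23.9° = 1.969 m; N'_4 = 112·cos23.9° − 11·1.969 = 80.7; c'Δl = 12.40; W sinα = 45.4
Slice 5: Δl = 2.9/cos44.6° = 4.073 m; N'_5 = 99·cos44.6° − 10·4.073 = 29.8; c'Δl = 25.66; W sinα = 69.5
Σc'Δl = 70.7 kN/m; ΣN' = 302.2 kN/m; ΣW sinα = 125.4 kN/m
Resisting = 70.7 + 302.2·tan28.6° = 70.7 + 164.8 = 235.5 kN/m
FS = 235.5 / 125.4 = 1.878

FS = 1.88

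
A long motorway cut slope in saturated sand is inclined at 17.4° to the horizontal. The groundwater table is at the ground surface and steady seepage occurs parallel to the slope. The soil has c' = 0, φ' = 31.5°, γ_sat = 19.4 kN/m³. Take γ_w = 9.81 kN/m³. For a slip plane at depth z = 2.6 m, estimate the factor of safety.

FS = 0.97

With seepage parallel to the slope and the water table at the surface, the effective normal stress on the slip plane uses the buoyant unit weight γ' = γ_sat − γ_w while the driving shear stress uses γ_sat:
FS = [c' + γ' z cos²β tanφ'] / [γ_sat z sinβ cosβ]
(For c' = 0 this reduces to FS = (γ'/γ_sat)·tanφ'/tanβ.)
γ' = 19.4 − 9.81 = 9.59 kN/m³
Numerator = 0.0 + 9.59·2.6·cos²17.4°·tan31.5° = 0.0 + 9.59·2.6·0.9106·0.6128 = 13.913 kPa
Denominator = 19.4·2.6·sin17.4°·cos17.4° = 19.4·2.6·0.2990·0.9542 = 14.393 kPa
FS = 13.913 / 14.393 = 0.967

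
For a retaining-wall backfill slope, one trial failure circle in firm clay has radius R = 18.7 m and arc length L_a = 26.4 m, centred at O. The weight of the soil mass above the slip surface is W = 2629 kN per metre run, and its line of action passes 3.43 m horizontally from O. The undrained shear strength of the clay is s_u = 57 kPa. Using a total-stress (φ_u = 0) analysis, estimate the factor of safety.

FS = 3.12

Taking moments about the centre O, the resisting moment is provided by the undrained shear strength acting along the arc:
M_R = s_u·L_a·R = 57·26.40·18.7 = 28139.8 kN·m/m
M_D = W·d = 2629·3.43 = 9017.5 kN·m/m
FS = M_R / M_D = 28139.8 / 9017.5 = 3.121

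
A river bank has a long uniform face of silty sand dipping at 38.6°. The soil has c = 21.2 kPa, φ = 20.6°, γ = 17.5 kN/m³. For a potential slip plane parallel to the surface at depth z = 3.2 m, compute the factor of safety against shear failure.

For an infinite slope with a slip plane parallel to the surface (no pore pressure): FS = [c + γz cos²β tanφ] / [γz sinβ cosβ].
γz = 17.5·3.2 = 56.00 kN/m²
Numerator = 21.2 + 56.00·cos²38.6°·tan20.6° = 21.2 + 56.00·0.6108·0.3759 = 34.056 kPa
Denominator = 56.00·sin38.6°·cos38.6° = 56.00·0.6239·0.7815 = 27.304 kPa
FS = 34.056 / 27.304 = 1.247

FS = 1.25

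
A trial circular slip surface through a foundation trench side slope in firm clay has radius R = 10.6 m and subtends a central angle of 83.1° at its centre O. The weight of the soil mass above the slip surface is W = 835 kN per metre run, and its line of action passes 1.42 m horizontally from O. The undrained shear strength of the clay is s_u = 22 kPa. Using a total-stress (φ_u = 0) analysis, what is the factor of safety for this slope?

Taking moments about the centre O, the resisting moment is provided by the undrained shear strength acting along the arc:
Arc length L_a = R·θ = 10.6·(83.1°·π/180) = 10.6·1.4504 = 15.37 m
M_R = s_u·L_a·R = 22·15.37·10.6 = 3585.2 kN·m/m
M_D = W·d = 835·1.42 = 1185.7 kN·m/m
FS = M_R / M_D = 3585.2 / 1185.7 = 3.024

FS = 3.02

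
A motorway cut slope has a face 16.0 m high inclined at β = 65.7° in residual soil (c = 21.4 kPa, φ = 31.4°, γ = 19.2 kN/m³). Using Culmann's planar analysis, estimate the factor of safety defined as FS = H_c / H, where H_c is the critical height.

FS = 1.25

H_c = (4c/γ) · sinβ cosφ / [1 − cos(β − φ)]
    = (4·21.4/19.2) · sin65.7°·cos31.4° / [1 − cos34.3°]
    = 4.458 · 0.7779 / 0.1739 = 19.94 m
FS = H_c / H = 19.94 / 16.0 = 1.246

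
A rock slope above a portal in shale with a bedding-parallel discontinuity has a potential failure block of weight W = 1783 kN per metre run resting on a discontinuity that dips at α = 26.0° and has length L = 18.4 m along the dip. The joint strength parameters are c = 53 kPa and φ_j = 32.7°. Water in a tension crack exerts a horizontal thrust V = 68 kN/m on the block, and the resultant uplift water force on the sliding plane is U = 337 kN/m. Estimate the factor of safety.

Resolving the block weight along and normal to the plane and applying the Mohr–Coulomb strength on the joint:
N' = W cosα − U − V sinα = 1783·cos26.0° − 337 − 68·sin26.0° = 1235.7 kN/m
Driving force T = W sinα + V cosα = 1783·sin26.0° + 68·cos26.0° = 842.7 kN/m
Resisting force R = c·L + N'·tanφ_j = 53·18.4 + 1235.7·tan32.7° = 975.2 + 793.3 = 1768.5 kN/m
FS = R / T = 1768.5 / 842.7 = 2.099

FS = 2.10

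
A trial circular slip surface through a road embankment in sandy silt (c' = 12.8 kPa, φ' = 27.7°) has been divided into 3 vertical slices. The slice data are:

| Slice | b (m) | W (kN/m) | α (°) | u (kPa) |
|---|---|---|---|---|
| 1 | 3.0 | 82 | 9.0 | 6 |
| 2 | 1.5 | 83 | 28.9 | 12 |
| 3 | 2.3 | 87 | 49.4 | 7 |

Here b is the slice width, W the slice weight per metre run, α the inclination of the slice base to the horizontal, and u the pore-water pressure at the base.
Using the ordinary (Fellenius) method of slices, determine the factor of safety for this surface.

FS = 1.54

Ordinary method of slices: FS = Σ[c'·Δl_i + (W_i cosα_i − u_i·Δl_i)·tanφ'] / Σ W_i sinα_i, with Δl_i = b_i / cosα_i.
Slice 1: Δl = 3.0/cos9.0° = 3.037 m; N'_1 = 82·cos9.0° − 6·3.037 = 62.8; c'Δl = 38.88; W sinα = 12.8
Slice 2: Δl = 1.5/cos28.9° = 1.713 m; N'_2 = 83·cos28.9° − 12·1.713 = 52.1; c'Δl = 21.93; W sinα = 40.1
Slice 3: Δl = 2.3/cos49.4° = 3.534 m; N'_3 = 87·cos49.4° − 7·3.534 = 31.9; c'Δl = 45.24; W sinα = 66.1
Σc'Δl = 106.0 kN/m; ΣN' = 146.7 kN/m; ΣW sinα = 119.0 kN/m
Resisting = 106.0 + 146.7·tan27.7° = 106.0 + 77.0 = 183.1 kN/m
FS = 183.1 / 119.0 = 1.539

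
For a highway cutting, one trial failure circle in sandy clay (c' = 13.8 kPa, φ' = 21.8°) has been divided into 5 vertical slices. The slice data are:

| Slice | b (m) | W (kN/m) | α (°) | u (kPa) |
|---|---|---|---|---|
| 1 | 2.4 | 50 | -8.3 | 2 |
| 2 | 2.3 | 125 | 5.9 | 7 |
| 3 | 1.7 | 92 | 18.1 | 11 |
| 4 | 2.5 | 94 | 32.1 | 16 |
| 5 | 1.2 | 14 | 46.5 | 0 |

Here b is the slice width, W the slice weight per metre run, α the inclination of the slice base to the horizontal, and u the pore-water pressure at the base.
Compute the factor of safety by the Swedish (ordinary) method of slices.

FS = 2.76

Ordinary method of slices: FS = Σ[c'·Δl_i + (W_i cosα_i − u_i·Δl_i)·tanφ'] / Σ W_i sinα_i, with Δl_i = b_i / cosα_i.
Slice 1: Δl = 2.4/cos(-8.3°) = 2.425 m; N'_1 = 50·cos(-8.3°) − 2·2.425 = 44.6; c'Δl = 33.47; W sinα = -7.2
Slice 2: Δl = 2.3/cos5.9° = 2.312 m; N'_2 = 125·cos5.9° − 7·2.312 = 108.2; c'Δl = 31.91; W sinα = 12.8
Slice 3: Δl = 1.7/cos18.1° = 1.789 m; N'_3 = 92·cos18.1° − 11·1.789 = 67.8; c'Δl = 24.68; W sinα = 28.6
Slice 4: Δl = 2.5/cos32.1° = 2.951 m; N'_4 = 94·cos32.1° − 16·2.951 = 32.4; c'Δl = 40.73; W sinα = 50.0
Slice 5: Δl = 1.2/cos46.5° = 1.743 m; N'_5 = 14·cos46.5° − 0·1.743 = 9.6; c'Δl = 24.06; W sinα = 10.2
Σc'Δl = 154.8 kN/m; ΣN' = 262.6 kN/m; ΣW sinα = 94.3 kN/m
Resisting = 154.8 + 262.6·tan21.8° = 154.8 + 105.0 = 259.9 kN/m
FS = 259.9 / 94.3 = 2.755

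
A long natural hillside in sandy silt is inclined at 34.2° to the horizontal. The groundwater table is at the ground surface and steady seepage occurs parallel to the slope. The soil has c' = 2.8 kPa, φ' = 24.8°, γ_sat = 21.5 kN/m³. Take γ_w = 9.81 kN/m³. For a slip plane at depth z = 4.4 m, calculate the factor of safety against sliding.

FS = 0.43

With seepage parallel to the slope and the water table at the surface, the effective normal stress on the slip plane uses the buoyant unit weight γ' = γ_sat − γ_w while the driving shear stress uses γ_sat:
FS = [c' + γ' z cos²β tanφ'] / [γ_sat z sinβ cosβ]
γ' = 21.5 − 9.81 = 11.69 kN/m³
Numerator = 2.8 + 11.69·4.4·cos²34.2°·tan24.8° = 2.8 + 11.69·4.4·0.6841·0.4621 = 19.058 kPa
Denominator = 21.5·4.4·sin34.2°·cos34.2° = 21.5·4.4·0.5621·0.8271 = 43.978 kPa
FS = 19.058 / 43.978 = 0.433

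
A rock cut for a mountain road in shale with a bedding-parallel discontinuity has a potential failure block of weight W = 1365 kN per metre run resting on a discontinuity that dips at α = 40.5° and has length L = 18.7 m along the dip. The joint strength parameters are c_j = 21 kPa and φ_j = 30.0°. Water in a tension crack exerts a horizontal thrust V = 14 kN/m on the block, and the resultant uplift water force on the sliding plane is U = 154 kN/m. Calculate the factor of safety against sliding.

FS = 1.00

Resolving the block weight along and normal to the plane and applying the Mohr–Coulomb strength on the joint:
N' = W cosα − U − V sinα = 1365·cos40.5° − 154 − 14·sin40.5° = 874.9 kN/m
Driving force T = W sinα + V cosα = 1365·sin40.5° + 14·cos40.5° = 897.1 kN/m
Resisting force R = c_j·L + N'·tanφ_j = 21·18.7 + 874.9·tan30.0° = 392.7 + 505.1 = 897.8 kN/m
FS = R / T = 897.8 / 897.1 = 1.001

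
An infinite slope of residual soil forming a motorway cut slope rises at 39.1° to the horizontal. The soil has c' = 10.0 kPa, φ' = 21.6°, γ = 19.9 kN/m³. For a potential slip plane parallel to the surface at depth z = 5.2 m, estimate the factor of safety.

For an infinite slope with a slip plane parallel to the surface (no pore pressure): FS = [c' + γz cos²β tanφ'] / [γz sinβ cosβ].
γz = 19.9·5.2 = 103.48 kN/m²
Numerator = 10.0 + 103.48·cos²39.1°·tan21.6° = 10.0 + 103.48·0.6022·0.3959 = 34.674 kPa
Denominator = 103.48·sin39.1°·cos39.1° = 103.48·0.6307·0.7760 = 50.647 kPa
FS = 34.674 / 50.647 = 0.685

FS = 0.68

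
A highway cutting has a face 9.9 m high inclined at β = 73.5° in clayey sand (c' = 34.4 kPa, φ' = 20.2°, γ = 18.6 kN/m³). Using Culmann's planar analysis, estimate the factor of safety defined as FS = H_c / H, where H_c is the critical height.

FS = 1.67

H_c = (4c'/γ) · sinβ cosφ' / [1 − cos(β − φ')]
    = (4·34.4/18.6) · sin73.5°·cos20.2° / [1 − cos53.3°]
    = 7.398 · 0.8998 / 0.4024 = 16.54 m
FS = H_c / H = 16.54 / 9.9 = 1.671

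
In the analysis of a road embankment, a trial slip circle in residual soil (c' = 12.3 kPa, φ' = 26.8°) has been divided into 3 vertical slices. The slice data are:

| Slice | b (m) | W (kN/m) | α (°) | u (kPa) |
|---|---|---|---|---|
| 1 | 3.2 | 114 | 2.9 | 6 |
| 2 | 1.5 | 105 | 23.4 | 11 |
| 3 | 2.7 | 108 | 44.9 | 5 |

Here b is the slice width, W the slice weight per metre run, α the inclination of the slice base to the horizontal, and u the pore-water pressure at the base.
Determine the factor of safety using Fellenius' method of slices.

Ordinary method of slices: FS = Σ[c'·Δl_i + (W_i cosα_i − u_i·Δl_i)·tanφ'] / Σ W_i sinα_i, with Δl_i = b_i / cosα_i.
Slice 1: Δl = 3.2/cos2.9° = 3.204 m; N'_1 = 114·cos2.9° − 6·3.204 = 94.6; c'Δl = 39.41; W sinα = 5.8
Slice 2: Δl = 1.5/cos23.4° = 1.634 m; N'_2 = 105·cos23.4° − 11·1.634 = 78.4; c'Δl = 20.10; W sinα = 41.7
Slice 3: Δl = 2.7/cos44.9° = 3.812 m; N'_3 = 108·cos44.9° − 5·3.812 = 57.4; c'Δl = 46.88; W sinα = 76.2
Σc'Δl = 106.4 kN/m; ΣN' = 230.5 kN/m; ΣW sinα = 123.7 kN/m
Resisting = 106.4 + 230.5·tan26.8° = 106.4 + 116.4 = 222.8 kN/m
FS = 222.8 / 123.7 = 1.801

FS = 1.80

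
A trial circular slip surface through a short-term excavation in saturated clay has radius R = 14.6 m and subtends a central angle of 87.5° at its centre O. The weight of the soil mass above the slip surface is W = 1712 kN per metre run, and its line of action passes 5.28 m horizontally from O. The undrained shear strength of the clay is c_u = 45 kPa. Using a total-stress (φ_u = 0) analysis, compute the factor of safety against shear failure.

FS = 1.62

Taking moments about the centre O, the resisting moment is provided by the undrained shear strength acting along the arc:
Arc length L_a = R·θ = 14.6·(87.5°·π/180) = 14.6·1.5272 = 22.30 m
M_R = c_u·L_a·R = 45·22.30·14.6 = 14648.9 kN·m/m
M_D = W·d = 1712·5.28 = 9039.4 kN·m/m
FS = M_R / M_D = 14648.9 / 9039.4 = 1.621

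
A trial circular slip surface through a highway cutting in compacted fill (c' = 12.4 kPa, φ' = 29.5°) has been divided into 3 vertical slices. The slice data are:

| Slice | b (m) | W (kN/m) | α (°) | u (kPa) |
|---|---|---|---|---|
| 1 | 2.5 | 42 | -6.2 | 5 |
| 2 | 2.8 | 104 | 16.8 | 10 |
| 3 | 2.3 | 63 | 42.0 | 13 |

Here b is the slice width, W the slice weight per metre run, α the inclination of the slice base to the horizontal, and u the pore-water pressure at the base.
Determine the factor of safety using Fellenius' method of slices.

FS = 2.45

Ordinary method of slices: FS = Σ[c'·Δl_i + (W_i cosα_i − u_i·Δl_i)·tanφ'] / Σ W_i sinα_i, with Δl_i = b_i / cosα_i.
Slice 1: Δl = 2.5/cos(-6.2°) = 2.515 m; N'_1 = 42·cos(-6.2°) − 5·2.515 = 29.2; c'Δl = 31.18; W sinα = -4.5
Slice 2: Δl = 2.8/cos16.8° = 2.925 m; N'_2 = 104·cos16.8° − 10·2.925 = 70.3; c'Δl = 36.27; W sinα = 30.1
Slice 3: Δl = 2.3/cos42.0° = 3.095 m; N'_3 = 63·cos42.0° − 13·3.095 = 6.6; c'Δl = 38.38; W sinα = 42.2
Σc'Δl = 105.8 kN/m; ΣN' = 106.1 kN/m; ΣW sinα = 67.7 kN/m
Resisting = 105.8 + 106.1·tan29.5° = 105.8 + 60.0 = 165.8 kN/m
FS = 165.8 / 67.7 = 2.450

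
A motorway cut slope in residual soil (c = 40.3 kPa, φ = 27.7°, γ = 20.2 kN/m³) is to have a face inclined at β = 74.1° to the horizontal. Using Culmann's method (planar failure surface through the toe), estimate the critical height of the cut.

Culmann's analysis gives the critical failure plane at α_cr = (β + φ)/2 = (74.1 + 27.7)/2 = 50.9°, and the critical height
H_c = (4c/γ) · sinβ cosφ / [1 − cos(β − φ)]
    = (4·40.3/20.2) · sin74.1°·cos27.7° / [1 − cos(46.4°)]
    = 7.980 · 0.9617·0.8854 / [1 − 0.6896]
    = 7.980 · 0.8515 / 0.3104
    = 21.89 m

H_c = 21.89 m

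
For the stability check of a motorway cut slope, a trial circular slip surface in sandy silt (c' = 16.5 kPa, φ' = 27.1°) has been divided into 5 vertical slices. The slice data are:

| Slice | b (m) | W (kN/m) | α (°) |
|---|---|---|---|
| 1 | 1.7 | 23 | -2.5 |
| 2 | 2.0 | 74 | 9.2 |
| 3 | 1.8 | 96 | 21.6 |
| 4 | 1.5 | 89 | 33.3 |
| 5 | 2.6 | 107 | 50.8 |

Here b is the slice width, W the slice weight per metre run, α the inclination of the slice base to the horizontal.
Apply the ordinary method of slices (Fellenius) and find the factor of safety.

FS = 2.01

Ordinary method of slices: FS = Σ[c'·Δl_i + (W_i cosα_i)·tanφ'] / Σ W_i sinα_i, with Δl_i = b_i / cosα_i.
Slice 1: Δl = 1.7/cos(-2.5°) = 1.702 m; N'_1 = 23·cos(-2.5°) = 23.0; c'Δl = 28.08; W sinα = -1.0
Slice 2: Δl = 2.0/cos9.2° = 2.026 m; N'_2 = 74·cos9.2° = 73.0; c'Δl = 33.43; W sinα = 11.8
Slice 3: Δl = 1.8/cos21.6° = 1.936 m; N'_3 = 96·cos21.6° = 89.3; c'Δl = 31.94; W sinα = 35.3
Slice 4: Δl = 1.5/cos33.3° = 1.795 m; N'_4 = 89·cos33.3° = 74.4; c'Δl = 29.61; W sinα = 48.9
Slice 5: Δl = 2.6/cos50.8° = 4.114 m; N'_5 = 107·cos50.8° = 67.6; c'Δl = 67.88; W sinα = 82.9
Σc'Δl = 190.9 kN/m; ΣN' = 327.3 kN/m; ΣW sinα = 178.0 kN/m
Resisting = 190.9 + 327.3·tan27.1° = 190.9 + 167.5 = 358.4 kN/m
FS = 358.4 / 178.0 = 2.014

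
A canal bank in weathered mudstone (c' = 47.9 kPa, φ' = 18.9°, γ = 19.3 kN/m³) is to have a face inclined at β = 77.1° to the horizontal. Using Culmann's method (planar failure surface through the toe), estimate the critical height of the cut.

H_c = 19.35 m

Culmann's analysis gives the critical failure plane at α_cr = (β + φ')/2 = (77.1 + 18.9)/2 = 48.0°, and the critical height
H_c = (4c'/γ) · sinβ cosφ' / [1 − cos(β − φ')]
    = (4·47.9/19.3) · sin77.1°·cos18.9° / [1 − cos(58.2°)]
    = 9.927 · 0.9748·0.9461 / [1 − 0.5270]
    = 9.927 · 0.9222 / 0.4730
    = 19.35 m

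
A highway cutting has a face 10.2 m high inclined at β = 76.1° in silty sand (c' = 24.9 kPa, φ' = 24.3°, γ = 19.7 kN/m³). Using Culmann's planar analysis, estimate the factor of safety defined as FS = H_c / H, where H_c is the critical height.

FS = 1.15

H_c = (4c'/γ) · sinβ cosφ' / [1 − cos(β − φ')]
    = (4·24.9/19.7) · sin76.1°·cos24.3° / [1 − cos51.8°]
    = 5.056 · 0.8847 / 0.3816 = 11.72 m
FS = H_c / H = 11.72 / 10.2 = 1.149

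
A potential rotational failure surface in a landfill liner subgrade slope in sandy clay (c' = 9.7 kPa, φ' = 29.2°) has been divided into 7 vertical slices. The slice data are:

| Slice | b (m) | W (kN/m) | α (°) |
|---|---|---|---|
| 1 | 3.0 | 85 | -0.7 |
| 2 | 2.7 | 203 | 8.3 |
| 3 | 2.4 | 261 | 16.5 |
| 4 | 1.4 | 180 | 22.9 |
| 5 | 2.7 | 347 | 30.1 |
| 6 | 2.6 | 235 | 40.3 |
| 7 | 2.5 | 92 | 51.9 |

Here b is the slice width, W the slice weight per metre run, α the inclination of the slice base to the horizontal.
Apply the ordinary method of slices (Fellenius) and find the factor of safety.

FS = 1.56

Ordinary method of slices: FS = Σ[c'·Δl_i + (W_i cosα_i)·tanφ'] / Σ W_i sinα_i, with Δl_i = b_i / cosα_i.
Slice 1: Δl = 3.0/cos(-0.7°) = 3.000 m; N'_1 = 85·cos(-0.7°) = 85.0; c'Δl = 29.10; W sinα = -1.0
Slice 2: Δl = 2.7/cos8.3° = 2.729 m; N'_2 = 203·cos8.3° = 200.9; c'Δl = 26.47; W sinα = 29.3
Slice 3: Δl = 2.4/cos16.5° = 2.503 m; N'_3 = 261·cos16.5° = 250.3; c'Δl = 24.28; W sinα = 74.1
Slice 4: Δl = 1.4/cos22.9° = 1.520 m; N'_4 = 180·cos22.9° = 165.8; c'Δl = 14.74; W sinα = 70.0
Slice 5: Δl = 2.7/cos30.1° = 3.121 m; N'_5 = 347·cos30.1° = 300.2; c'Δl = 30.27; W sinα = 174.0
Slice 6: Δl = 2.6/cos40.3° = 3.409 m; N'_6 = 235·cos40.3° = 179.2; c'Δl = 33.07; W sinα = 152.0
Slice 7: Δl = 2.5/cos51.9° = 4.052 m; N'_7 = 92·cos51.9° = 56.8; c'Δl = 39.30; W sinα = 72.4
Σc'Δl = 197.2 kN/m; ΣN' = 1238.1 kN/m; ΣW sinα = 570.9 kN/m
Resisting = 197.2 + 1238.1·tan29.2° = 197.2 + 692.0 = 889.2 kN/m
FS = 889.2 / 570.9 = 1.558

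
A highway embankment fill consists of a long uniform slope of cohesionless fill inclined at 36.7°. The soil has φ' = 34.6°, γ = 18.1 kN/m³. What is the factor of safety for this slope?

FS = 0.93

For a dry cohesionless infinite slope the factor of safety is FS = tanφ' / tanβ.
FS = tan34.6° / tan36.7° = 0.6899 / 0.7454 = 0.926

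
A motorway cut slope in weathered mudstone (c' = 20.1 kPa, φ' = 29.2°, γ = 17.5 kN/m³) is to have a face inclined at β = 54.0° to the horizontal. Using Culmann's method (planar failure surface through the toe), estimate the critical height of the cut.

H_c = 35.18 m

Culmann's analysis gives the critical failure plane at α_cr = (β + φ')/2 = (54.0 + 29.2)/2 = 41.6°, and the critical height
H_c = (4c'/γ) · sinβ cosφ' / [1 − cos(β − φ')]
    = (4·20.1/17.5) · sin54.0°·cos29.2° / [1 − cos(24.8°)]
    = 4.594 · 0.8090·0.8729 / [1 − 0.9078]
    = 4.594 · 0.7062 / 0.0922
    = 35.18 m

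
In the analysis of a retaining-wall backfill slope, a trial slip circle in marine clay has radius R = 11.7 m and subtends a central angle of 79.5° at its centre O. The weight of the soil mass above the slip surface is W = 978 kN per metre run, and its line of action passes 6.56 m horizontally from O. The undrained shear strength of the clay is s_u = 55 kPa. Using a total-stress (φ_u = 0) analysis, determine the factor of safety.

FS = 1.63

Taking moments about the centre O, the resisting moment is provided by the undrained shear strength acting along the arc:
Arc length L_a = R·θ = 11.7·(79.5°·π/180) = 11.7·1.3875 = 16.23 m
M_R = s_u·L_a·R = 55·16.23·11.7 = 10446.7 kN·m/m
M_D = W·d = 978·6.56 = 6415.7 kN·m/m
FS = M_R / M_D = 10446.7 / 6415.7 = 1.628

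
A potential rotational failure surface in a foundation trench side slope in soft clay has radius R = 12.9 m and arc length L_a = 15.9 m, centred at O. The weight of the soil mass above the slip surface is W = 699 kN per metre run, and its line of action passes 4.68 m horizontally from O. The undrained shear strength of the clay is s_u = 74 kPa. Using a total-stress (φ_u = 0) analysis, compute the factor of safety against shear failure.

FS = 4.64

Taking moments about the centre O, the resisting moment is provided by the undrained shear strength acting along the arc:
M_R = s_u·L_a·R = 74·15.90·12.9 = 15178.1 kN·m/m
M_D = W·d = 699·4.68 = 3271.3 kN·m/m
FS = M_R / M_D = 15178.1 / 3271.3 = 4.640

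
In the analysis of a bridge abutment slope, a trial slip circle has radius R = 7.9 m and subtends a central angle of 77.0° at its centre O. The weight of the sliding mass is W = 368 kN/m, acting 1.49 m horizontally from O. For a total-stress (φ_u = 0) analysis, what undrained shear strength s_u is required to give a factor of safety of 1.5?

FS = s_u·L_a·R / (W·d), so s_u = FS·W·d / (L_a·R).
Arc length L_a = R·θ = 7.9·(77.0°·π/180) = 7.9·1.3439 = 10.62 m
s_u = 1.5·368·1.49 / (10.62·7.9) = 822.5 / 83.87 = 9.81 kPa

s_u = 9.8 kPa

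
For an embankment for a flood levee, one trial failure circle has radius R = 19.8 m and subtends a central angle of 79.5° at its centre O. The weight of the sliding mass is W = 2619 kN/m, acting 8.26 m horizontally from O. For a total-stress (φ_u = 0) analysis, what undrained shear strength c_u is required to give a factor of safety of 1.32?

FS = c_u·L_a·R / (W·d), so c_u = FS·W·d / (L_a·R).
Arc length L_a = R·θ = 19.8·(79.5°·π/180) = 19.8·1.3875 = 27.47 m
c_u = 1.32·2619·8.26 / (27.47·19.8) = 28555.5 / 543.97 = 52.49 kPa

c_u = 52.5 kPa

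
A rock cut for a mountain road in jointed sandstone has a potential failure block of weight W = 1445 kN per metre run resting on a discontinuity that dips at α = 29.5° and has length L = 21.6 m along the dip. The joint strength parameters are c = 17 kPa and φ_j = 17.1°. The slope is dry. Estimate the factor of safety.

Resolving the block weight along and normal to the plane and applying the Mohr–Coulomb strength on the joint:
N' = W cosα = 1445·cos29.5° = 1257.7 kN/m
Driving force T = W sinα = 1445·sin29.5° = 711.6 kN/m
Resisting force R = c·L + N'·tanφ_j = 17·21.6 + 1257.7·tan17.1° = 367.2 + 386.9 = 754.1 kN/m
FS = R / T = 754.1 / 711.6 = 1.060

FS = 1.06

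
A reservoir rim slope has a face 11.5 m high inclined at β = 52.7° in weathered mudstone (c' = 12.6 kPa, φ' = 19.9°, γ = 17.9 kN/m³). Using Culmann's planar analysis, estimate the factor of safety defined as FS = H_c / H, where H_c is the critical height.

H_c = (4c'/γ) · sinβ cosφ' / [1 − cos(β − φ')]
    = (4·12.6/17.9) · sin52.7°·cos19.9° / [1 − cos32.8°]
    = 2.816 · 0.7480 / 0.1594 = 13.21 m
FS = H_c / H = 13.21 / 11.5 = 1.149

FS = 1.15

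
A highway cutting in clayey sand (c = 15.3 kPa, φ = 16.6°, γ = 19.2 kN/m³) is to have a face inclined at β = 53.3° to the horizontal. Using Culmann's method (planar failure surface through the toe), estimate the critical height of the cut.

Culmann's analysis gives the critical failure plane at α_cr = (β + φ)/2 = (53.3 + 16.6)/2 = 35.0°, and the critical height
H_c = (4c/γ) · sinβ cosφ / [1 − cos(β − φ)]
    = (4·15.3/19.2) · sin53.3°·cos16.6° / [1 − cos(36.7°)]
    = 3.188 · 0.8018·0.9583 / [1 − 0.8018]
    = 3.188 · 0.7684 / 0.1982
    = 12.36 m

H_c = 12.36 m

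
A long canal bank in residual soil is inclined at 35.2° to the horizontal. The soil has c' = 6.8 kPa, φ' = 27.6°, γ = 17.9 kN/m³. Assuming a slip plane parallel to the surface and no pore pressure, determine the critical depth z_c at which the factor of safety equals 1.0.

z_c = 3.12 m

Setting FS = 1.00 in FS = [c' + γz cos²β tanφ'] / [γz sinβ cosβ] and solving for z:
z = c' / [γ cosβ (FS·sinβ − cosβ·tanφ')]
  = 6.8 / [17.9·cos35.2°·(1.00·sin35.2° − cos35.2°·tan27.6°)]
  = 6.8 / [17.9·0.8171·(1.00·0.5764 − 0.8171·0.5228)]
  = 6.8 / 2.1829 = 3.115 m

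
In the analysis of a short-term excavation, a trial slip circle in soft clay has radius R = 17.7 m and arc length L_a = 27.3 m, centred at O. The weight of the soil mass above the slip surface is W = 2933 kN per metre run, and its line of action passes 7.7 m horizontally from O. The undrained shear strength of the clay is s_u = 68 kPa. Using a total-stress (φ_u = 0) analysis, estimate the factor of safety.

Taking moments about the centre O, the resisting moment is provided by the undrained shear strength acting along the arc:
M_R = s_u·L_a·R = 68·27.30·17.7 = 32858.3 kN·m/m
M_D = W·d = 2933·7.7 = 22584.1 kN·m/m
FS = M_R / M_D = 32858.3 / 22584.1 = 1.455

FS = 1.45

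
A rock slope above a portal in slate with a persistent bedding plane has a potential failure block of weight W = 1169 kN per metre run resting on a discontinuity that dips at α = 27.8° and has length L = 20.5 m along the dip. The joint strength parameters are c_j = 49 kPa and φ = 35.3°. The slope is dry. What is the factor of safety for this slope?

Resolving the block weight along and normal to the plane and applying the Mohr–Coulomb strength on the joint:
N' = W cosα = 1169·cos27.8° = 1034.1 kN/m
Driving force T = W sinα = 1169·sin27.8° = 545.2 kN/m
Resisting force R = c_j·L + N'·tanφ = 49·20.5 + 1034.1·tan35.3° = 1004.5 + 732.2 = 1736.7 kN/m
FS = R / T = 1736.7 / 545.2 = 3.185

FS = 3.19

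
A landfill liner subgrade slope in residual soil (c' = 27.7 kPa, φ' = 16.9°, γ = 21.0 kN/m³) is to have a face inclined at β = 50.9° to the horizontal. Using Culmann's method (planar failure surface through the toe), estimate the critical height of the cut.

Culmann's analysis gives the critical failure plane at α_cr = (β + φ')/2 = (50.9 + 16.9)/2 = 33.9°, and the critical height
H_c = (4c'/γ) · sinβ cosφ' / [1 − cos(β − φ')]
    = (4·27.7/21.0) · sin50.9°·cos16.9° / [1 − cos(34.0°)]
    = 5.276 · 0.7760·0.9568 / [1 − 0.8290]
    = 5.276 · 0.7425 / 0.1710
    = 22.92 m

H_c = 22.92 m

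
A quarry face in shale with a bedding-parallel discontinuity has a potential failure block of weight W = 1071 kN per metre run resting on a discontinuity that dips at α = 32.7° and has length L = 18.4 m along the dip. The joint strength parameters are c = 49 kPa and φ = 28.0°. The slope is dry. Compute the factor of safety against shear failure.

Resolving the block weight along and normal to the plane and applying the Mohr–Coulomb strength on the joint:
N' = W cosα = 1071·cos32.7° = 901.3 kN/m
Driving force T = W sinα = 1071·sin32.7° = 578.6 kN/m
Resisting force R = c·L + N'·tanφ = 49·18.4 + 901.3·tan28.0° = 901.6 + 479.2 = 1380.8 kN/m
FS = R / T = 1380.8 / 578.6 = 2.386

FS = 2.39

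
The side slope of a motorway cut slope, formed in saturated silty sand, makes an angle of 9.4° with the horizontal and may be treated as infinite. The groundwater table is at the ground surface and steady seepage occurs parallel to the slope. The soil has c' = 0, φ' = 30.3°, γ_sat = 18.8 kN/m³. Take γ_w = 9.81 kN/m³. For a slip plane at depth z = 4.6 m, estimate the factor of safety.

FS = 1.69

With seepage parallel to the slope and the water table at the surface, the effective normal stress on the slip plane uses the buoyant unit weight γ' = γ_sat − γ_w while the driving shear stress uses γ_sat:
FS = [c' + γ' z cos²β tanφ'] / [γ_sat z sinβ cosβ]
(For c' = 0 this reduces to FS = (γ'/γ_sat)·tanφ'/tanβ.)
γ' = 18.8 − 9.81 = 8.99 kN/m³
Numerator = 0.0 + 8.99·4.6·cos²9.4°·tan30.3° = 0.0 + 8.99·4.6·0.9733·0.5844 = 23.521 kPa
Denominator = 18.8·4.6·sin9.4°·cos9.4° = 18.8·4.6·0.1633·0.9866 = 13.935 kPa
FS = 23.521 / 13.935 = 1.688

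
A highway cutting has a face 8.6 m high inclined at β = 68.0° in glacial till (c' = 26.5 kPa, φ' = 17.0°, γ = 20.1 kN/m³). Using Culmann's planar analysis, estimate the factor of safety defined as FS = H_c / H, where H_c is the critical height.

H_c = (4c'/γ) · sinβ cosφ' / [1 − cos(β − φ')]
    = (4·26.5/20.1) · sin68.0°·cos17.0° / [1 − cos51.0°]
    = 5.274 · 0.8867 / 0.3707 = 12.61 m
FS = H_c / H = 12.61 / 8.6 = 1.467

FS = 1.47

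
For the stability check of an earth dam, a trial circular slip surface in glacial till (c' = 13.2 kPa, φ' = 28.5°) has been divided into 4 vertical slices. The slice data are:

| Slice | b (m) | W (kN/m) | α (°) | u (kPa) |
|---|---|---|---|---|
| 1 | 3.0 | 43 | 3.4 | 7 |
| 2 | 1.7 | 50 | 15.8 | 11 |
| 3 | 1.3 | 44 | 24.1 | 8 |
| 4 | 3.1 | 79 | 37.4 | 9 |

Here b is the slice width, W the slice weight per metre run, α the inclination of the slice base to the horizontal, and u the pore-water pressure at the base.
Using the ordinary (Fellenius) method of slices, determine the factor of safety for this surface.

Ordinary method of slices: FS = Σ[c'·Δl_i + (W_i cosα_i − u_i·Δl_i)·tanφ'] / Σ W_i sinα_i, with Δl_i = b_i / cosα_i.
Slice 1: Δl = 3.0/cos3.4° = 3.005 m; N'_1 = 43·cos3.4° − 7·3.005 = 21.9; c'Δl = 39.67; W sinα = 2.6
Slice 2: Δl = 1.7/cos15.8° = 1.767 m; N'_2 = 50·cos15.8° − 11·1.767 = 28.7; c'Δl = 23.32; W sinα = 13.6
Slice 3: Δl = 1.3/cos24.1° = 1.424 m; N'_3 = 44·cos24.1° − 8·1.424 = 28.8; c'Δl = 18.80; W sinα = 18.0
Slice 4: Δl = 3.1/cos37.4° = 3.902 m; N'_4 = 79·cos37.4° − 9·3.902 = 27.6; c'Δl = 51.51; W sinα = 48.0
Σc'Δl = 133.3 kN/m; ΣN' = 107.0 kN/m; ΣW sinα = 82.1 kN/m
Resisting = 133.3 + 107.0·tan28.5° = 133.3 + 58.1 = 191.4 kN/m
FS = 191.4 / 82.1 = 2.331

FS = 2.33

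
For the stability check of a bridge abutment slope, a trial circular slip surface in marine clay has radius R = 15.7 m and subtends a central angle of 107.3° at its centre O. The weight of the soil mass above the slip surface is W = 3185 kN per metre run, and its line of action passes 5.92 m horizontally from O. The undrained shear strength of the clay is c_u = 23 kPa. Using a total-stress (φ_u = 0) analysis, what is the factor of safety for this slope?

Taking moments about the centre O, the resisting moment is provided by the undrained shear strength acting along the arc:
Arc length L_a = R·θ = 15.7·(107.3°·π/180) = 15.7·1.8727 = 29.40 m
M_R = c_u·L_a·R = 23·29.40·15.7 = 10617.1 kN·m/m
M_D = W·d = 3185·5.92 = 18855.2 kN·m/m
FS = M_R / M_D = 10617.1 / 18855.2 = 0.563

FS = 0.56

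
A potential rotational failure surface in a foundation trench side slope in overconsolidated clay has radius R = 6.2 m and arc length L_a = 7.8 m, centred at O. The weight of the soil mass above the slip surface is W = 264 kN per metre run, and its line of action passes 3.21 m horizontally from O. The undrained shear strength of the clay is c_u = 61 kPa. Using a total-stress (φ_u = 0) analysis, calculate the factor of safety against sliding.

FS = 3.48

Taking moments about the centre O, the resisting moment is provided by the undrained shear strength acting along the arc:
M_R = c_u·L_a·R = 61·7.80·6.2 = 2950.0 kN·m/m
M_D = W·d = 264·3.21 = 847.4 kN·m/m
FS = M_R / M_D = 2950.0 / 847.4 = 3.481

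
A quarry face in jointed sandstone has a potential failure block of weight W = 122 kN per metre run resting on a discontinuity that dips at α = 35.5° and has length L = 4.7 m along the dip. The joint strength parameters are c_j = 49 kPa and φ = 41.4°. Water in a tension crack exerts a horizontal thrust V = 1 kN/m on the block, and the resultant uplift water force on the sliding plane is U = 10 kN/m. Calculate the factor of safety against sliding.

Resolving the block weight along and normal to the plane and applying the Mohr–Coulomb strength on the joint:
N' = W cosα − U − V sinα = 122·cos35.5° − 10 − 1·sin35.5° = 88.7 kN/m
Driving force T = W sinα + V cosα = 122·sin35.5° + 1·cos35.5° = 71.7 kN/m
Resisting force R = c_j·L + N'·tanφ = 49·4.7 + 88.7·tan41.4° = 230.3 + 78.2 = 308.5 kN/m
FS = R / T = 308.5 / 71.7 = 4.306

FS = 4.31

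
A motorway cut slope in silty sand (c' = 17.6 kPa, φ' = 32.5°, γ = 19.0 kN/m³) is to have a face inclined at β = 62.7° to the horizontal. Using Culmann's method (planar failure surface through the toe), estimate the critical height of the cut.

Culmann's analysis gives the critical failure plane at α_cr = (β + φ')/2 = (62.7 + 32.5)/2 = 47.6°, and the critical height
H_c = (4c'/γ) · sinβ cosφ' / [1 − cos(β − φ')]
    = (4·17.6/19.0) · sin62.7°·cos32.5° / [1 − cos(30.2°)]
    = 3.705 · 0.8886·0.8434 / [1 − 0.8643]
    = 3.705 · 0.7495 / 0.1357
    = 20.46 m

H_c = 20.46 m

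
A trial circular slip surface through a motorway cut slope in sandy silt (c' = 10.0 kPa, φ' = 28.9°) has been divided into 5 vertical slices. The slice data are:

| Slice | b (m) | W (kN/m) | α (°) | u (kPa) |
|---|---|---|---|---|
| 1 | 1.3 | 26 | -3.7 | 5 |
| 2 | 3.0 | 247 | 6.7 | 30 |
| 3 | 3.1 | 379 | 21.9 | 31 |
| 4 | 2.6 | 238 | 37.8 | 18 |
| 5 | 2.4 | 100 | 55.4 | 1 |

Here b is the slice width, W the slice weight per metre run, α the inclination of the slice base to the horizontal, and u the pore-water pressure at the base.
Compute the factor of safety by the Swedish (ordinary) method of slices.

FS = 1.22

Ordinary method of slices: FS = Σ[c'·Δl_i + (W_i cosα_i − u_i·Δl_i)·tanφ'] / Σ W_i sinα_i, with Δl_i = b_i / cosα_i.
Slice 1: Δl = 1.3/cos(-3.7°) = 1.303 m; N'_1 = 26·cos(-3.7°) − 5·1.303 = 19.4; c'Δl = 13.03; W sinα = -1.7
Slice 2: Δl = 3.0/cos6.7° = 3.021 m; N'_2 = 247·cos6.7° − 30·3.021 = 154.7; c'Δl = 30.21; W sinα = 28.8
Slice 3: Δl = 3.1/cos21.9° = 3.341 m; N'_3 = 379·cos21.9° − 31·3.341 = 248.1; c'Δl = 33.41; W sinα = 141.4
Slice 4: Δl = 2.6/cos37.8° = 3.290 m; N'_4 = 238·cos37.8° − 18·3.290 = 128.8; c'Δl = 32.90; W sinα = 145.9
Slice 5: Δl = 2.4/cos55.4° = 4.227 m; N'_5 = 100·cos55.4° − 1·4.227 = 52.6; c'Δl = 42.27; W sinα = 82.3
Σc'Δl = 151.8 kN/m; ΣN' = 603.6 kN/m; ΣW sinα = 396.7 kN/m
Resisting = 151.8 + 603.6·tan28.9° = 151.8 + 333.2 = 485.0 kN/m
FS = 485.0 / 396.7 = 1.223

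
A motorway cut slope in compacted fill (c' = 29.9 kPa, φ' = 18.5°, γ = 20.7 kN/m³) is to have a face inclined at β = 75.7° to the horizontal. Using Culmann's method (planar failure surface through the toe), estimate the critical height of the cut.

H_c = 11.59 m

Culmann's analysis gives the critical failure plane at α_cr = (β + φ')/2 = (75.7 + 18.5)/2 = 47.1°, and the critical height
H_c = (4c'/γ) · sinβ cosφ' / [1 − cos(β − φ')]
    = (4·29.9/20.7) · sin75.7°·cos18.5° / [1 − cos(57.2°)]
    = 5.778 · 0.9690·0.9483 / [1 − 0.5417]
    = 5.778 · 0.9189 / 0.4583
    = 11.59 m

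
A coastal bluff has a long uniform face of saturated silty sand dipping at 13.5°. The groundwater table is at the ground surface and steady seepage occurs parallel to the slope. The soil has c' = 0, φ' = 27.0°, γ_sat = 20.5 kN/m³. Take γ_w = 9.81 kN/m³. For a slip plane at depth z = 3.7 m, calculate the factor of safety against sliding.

With seepage parallel to the slope and the water table at the surface, the effective normal stress on the slip plane uses the buoyant unit weight γ' = γ_sat − γ_w while the driving shear stress uses γ_sat:
FS = [c' + γ' z cos²β tanφ'] / [γ_sat z sinβ cosβ]
(For c' = 0 this reduces to FS = (γ'/γ_sat)·tanφ'/tanβ.)
γ' = 20.5 − 9.81 = 10.69 kN/m³
Numerator = 0.0 + 10.69·3.7·cos²13.5°·tan27.0° = 0.0 + 10.69·3.7·0.9455·0.5095 = 19.055 kPa
Denominator = 20.5·3.7·sin13.5°·cos13.5° = 20.5·3.7·0.2334·0.9724 = 17.218 kPa
FS = 19.055 / 17.218 = 1.107

FS = 1.11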